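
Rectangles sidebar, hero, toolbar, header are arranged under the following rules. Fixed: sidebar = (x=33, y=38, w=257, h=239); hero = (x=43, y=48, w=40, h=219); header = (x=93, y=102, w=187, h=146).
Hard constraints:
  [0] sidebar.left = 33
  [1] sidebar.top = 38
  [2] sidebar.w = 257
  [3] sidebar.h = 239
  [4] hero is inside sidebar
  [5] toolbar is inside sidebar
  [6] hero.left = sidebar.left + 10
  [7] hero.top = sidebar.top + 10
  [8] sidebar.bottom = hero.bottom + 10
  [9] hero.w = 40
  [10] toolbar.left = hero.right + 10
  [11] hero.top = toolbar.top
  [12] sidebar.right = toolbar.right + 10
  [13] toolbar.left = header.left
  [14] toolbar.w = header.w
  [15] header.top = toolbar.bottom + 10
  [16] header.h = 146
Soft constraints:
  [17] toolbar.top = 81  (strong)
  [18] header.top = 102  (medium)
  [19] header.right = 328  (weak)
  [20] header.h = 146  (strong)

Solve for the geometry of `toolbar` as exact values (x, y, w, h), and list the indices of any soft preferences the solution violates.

1. toolbar.x = 93  [toolbar.left = hero.right + 10]
2. toolbar.y = 48  [hero.top = toolbar.top]
3. toolbar.w = 187  [sidebar.right = toolbar.right + 10]
4. toolbar.h = 44  [header.top = toolbar.bottom + 10]

toolbar = (x=93, y=48, w=187, h=44)
violated soft preferences: 17, 19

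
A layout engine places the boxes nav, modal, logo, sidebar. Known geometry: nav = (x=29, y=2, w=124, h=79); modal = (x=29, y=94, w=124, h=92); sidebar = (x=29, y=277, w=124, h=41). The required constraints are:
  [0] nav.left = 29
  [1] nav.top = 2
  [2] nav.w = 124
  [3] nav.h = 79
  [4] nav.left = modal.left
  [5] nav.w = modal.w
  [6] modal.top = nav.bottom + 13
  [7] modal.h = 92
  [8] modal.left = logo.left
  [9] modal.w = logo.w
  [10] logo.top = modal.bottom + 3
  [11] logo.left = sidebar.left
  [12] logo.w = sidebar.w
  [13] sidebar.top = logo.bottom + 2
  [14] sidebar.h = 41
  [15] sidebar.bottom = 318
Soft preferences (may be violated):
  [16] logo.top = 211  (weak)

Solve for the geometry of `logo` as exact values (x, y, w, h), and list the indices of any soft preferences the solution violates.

1. logo.x = 29  [modal.left = logo.left]
2. logo.w = 124  [modal.w = logo.w]
3. logo.y = 189  [logo.top = modal.bottom + 3]
4. logo.h = 86  [sidebar.top = logo.bottom + 2]

logo = (x=29, y=189, w=124, h=86)
violated soft preferences: 16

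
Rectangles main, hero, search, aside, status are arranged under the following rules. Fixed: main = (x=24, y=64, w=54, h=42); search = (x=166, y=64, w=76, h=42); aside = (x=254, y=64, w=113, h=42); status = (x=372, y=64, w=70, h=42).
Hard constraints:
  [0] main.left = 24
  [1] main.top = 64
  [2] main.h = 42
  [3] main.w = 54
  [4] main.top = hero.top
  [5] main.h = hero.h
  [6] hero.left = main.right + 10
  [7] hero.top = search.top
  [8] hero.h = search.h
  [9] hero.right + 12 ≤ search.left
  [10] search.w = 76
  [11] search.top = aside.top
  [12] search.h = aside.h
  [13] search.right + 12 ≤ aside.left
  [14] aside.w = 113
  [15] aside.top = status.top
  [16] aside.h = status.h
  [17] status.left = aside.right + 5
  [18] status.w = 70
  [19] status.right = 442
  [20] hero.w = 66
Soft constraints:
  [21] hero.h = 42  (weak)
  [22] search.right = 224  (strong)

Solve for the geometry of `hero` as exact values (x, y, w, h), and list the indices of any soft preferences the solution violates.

hero = (x=88, y=64, w=66, h=42)
violated soft preferences: 22

1. hero.y = 64  [main.top = hero.top]
2. hero.h = 42  [main.h = hero.h]
3. hero.x = 88  [hero.left = main.right + 10]
4. hero.w = 66  [hero.w = 66]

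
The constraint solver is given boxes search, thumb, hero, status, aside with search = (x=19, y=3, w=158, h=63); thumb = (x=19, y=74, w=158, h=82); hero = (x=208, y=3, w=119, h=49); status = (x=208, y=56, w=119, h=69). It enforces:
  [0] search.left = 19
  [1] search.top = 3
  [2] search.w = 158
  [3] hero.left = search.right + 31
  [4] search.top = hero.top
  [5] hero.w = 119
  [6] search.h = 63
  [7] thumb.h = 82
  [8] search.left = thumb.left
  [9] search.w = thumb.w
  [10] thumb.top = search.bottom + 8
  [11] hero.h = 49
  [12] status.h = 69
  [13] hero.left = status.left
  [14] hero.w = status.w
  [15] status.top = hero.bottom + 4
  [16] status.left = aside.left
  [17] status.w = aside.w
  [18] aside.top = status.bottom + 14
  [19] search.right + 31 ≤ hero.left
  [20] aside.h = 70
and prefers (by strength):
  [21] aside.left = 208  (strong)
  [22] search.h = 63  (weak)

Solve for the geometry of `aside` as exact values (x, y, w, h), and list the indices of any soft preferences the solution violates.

aside = (x=208, y=139, w=119, h=70)
violated soft preferences: none

1. aside.x = 208  [status.left = aside.left]
2. aside.w = 119  [status.w = aside.w]
3. aside.y = 139  [aside.top = status.bottom + 14]
4. aside.h = 70  [aside.h = 70]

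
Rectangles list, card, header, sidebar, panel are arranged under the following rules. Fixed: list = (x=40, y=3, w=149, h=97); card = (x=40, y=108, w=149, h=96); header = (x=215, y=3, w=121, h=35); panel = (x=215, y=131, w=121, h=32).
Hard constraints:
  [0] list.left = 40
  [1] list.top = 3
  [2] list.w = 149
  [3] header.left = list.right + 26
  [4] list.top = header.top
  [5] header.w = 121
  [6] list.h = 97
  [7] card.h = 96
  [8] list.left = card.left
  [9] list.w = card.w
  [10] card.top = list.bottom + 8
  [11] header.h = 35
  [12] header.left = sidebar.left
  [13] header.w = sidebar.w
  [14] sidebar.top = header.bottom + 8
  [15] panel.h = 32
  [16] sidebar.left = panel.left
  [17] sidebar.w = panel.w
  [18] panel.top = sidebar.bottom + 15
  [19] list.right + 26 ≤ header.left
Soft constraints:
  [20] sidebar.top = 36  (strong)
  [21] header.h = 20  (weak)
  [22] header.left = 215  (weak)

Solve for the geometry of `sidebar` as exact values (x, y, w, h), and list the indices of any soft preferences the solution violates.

1. sidebar.x = 215  [header.left = sidebar.left]
2. sidebar.w = 121  [header.w = sidebar.w]
3. sidebar.y = 46  [sidebar.top = header.bottom + 8]
4. sidebar.h = 70  [panel.top = sidebar.bottom + 15]

sidebar = (x=215, y=46, w=121, h=70)
violated soft preferences: 20, 21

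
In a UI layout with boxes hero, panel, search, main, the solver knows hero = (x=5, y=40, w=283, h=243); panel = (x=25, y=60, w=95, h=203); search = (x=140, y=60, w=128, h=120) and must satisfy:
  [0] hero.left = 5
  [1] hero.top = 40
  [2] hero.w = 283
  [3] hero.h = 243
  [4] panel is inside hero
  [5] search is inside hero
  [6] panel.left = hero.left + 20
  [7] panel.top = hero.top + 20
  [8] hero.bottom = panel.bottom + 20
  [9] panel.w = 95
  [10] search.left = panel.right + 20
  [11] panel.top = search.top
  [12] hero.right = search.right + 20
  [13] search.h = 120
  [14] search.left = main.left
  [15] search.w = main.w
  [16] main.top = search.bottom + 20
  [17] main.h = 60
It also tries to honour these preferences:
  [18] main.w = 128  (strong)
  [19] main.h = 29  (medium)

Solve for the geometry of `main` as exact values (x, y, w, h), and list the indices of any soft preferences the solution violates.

1. main.x = 140  [search.left = main.left]
2. main.w = 128  [search.w = main.w]
3. main.y = 200  [main.top = search.bottom + 20]
4. main.h = 60  [main.h = 60]

main = (x=140, y=200, w=128, h=60)
violated soft preferences: 19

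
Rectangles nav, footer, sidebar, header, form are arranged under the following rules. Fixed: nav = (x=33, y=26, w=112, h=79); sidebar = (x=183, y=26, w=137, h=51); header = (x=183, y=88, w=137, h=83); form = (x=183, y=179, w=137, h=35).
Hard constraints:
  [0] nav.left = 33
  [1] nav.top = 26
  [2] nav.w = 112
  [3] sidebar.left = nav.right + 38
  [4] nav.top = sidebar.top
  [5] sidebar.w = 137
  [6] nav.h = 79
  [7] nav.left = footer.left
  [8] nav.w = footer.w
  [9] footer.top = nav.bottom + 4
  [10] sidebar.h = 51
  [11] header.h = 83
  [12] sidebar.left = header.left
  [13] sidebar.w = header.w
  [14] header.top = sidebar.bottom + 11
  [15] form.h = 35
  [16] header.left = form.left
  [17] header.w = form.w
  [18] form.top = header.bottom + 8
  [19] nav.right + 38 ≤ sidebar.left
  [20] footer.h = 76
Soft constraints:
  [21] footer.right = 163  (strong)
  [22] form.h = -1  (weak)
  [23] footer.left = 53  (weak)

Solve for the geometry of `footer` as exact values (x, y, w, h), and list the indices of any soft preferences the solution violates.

1. footer.x = 33  [nav.left = footer.left]
2. footer.w = 112  [nav.w = footer.w]
3. footer.y = 109  [footer.top = nav.bottom + 4]
4. footer.h = 76  [footer.h = 76]

footer = (x=33, y=109, w=112, h=76)
violated soft preferences: 21, 22, 23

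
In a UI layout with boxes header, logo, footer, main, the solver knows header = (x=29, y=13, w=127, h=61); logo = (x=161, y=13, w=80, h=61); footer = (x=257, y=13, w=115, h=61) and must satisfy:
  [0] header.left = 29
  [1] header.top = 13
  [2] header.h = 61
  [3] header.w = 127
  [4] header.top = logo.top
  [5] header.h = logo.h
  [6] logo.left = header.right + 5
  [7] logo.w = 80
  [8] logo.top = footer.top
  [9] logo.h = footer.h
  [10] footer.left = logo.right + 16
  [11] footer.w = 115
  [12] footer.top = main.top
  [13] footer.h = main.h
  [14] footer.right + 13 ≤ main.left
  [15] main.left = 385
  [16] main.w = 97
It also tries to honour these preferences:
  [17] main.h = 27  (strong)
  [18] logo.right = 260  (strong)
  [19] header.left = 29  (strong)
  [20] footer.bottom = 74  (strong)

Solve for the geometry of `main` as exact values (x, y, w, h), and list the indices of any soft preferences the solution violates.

1. main.y = 13  [footer.top = main.top]
2. main.h = 61  [footer.h = main.h]
3. main.x = 385  [main.left = 385]
4. main.w = 97  [main.w = 97]

main = (x=385, y=13, w=97, h=61)
violated soft preferences: 17, 18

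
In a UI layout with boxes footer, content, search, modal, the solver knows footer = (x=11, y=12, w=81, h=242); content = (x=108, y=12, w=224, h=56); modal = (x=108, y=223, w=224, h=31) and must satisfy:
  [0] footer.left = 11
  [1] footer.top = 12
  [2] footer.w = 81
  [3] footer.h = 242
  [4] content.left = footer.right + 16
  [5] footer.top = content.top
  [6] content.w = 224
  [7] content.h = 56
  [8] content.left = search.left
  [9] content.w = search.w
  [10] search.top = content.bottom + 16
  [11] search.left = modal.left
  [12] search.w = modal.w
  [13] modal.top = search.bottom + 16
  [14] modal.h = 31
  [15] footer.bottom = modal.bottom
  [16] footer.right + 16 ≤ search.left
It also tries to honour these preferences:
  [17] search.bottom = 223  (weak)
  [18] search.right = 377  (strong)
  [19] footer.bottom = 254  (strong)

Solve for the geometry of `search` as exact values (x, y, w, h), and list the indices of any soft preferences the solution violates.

1. search.x = 108  [content.left = search.left]
2. search.w = 224  [content.w = search.w]
3. search.y = 84  [search.top = content.bottom + 16]
4. search.h = 123  [modal.top = search.bottom + 16]

search = (x=108, y=84, w=224, h=123)
violated soft preferences: 17, 18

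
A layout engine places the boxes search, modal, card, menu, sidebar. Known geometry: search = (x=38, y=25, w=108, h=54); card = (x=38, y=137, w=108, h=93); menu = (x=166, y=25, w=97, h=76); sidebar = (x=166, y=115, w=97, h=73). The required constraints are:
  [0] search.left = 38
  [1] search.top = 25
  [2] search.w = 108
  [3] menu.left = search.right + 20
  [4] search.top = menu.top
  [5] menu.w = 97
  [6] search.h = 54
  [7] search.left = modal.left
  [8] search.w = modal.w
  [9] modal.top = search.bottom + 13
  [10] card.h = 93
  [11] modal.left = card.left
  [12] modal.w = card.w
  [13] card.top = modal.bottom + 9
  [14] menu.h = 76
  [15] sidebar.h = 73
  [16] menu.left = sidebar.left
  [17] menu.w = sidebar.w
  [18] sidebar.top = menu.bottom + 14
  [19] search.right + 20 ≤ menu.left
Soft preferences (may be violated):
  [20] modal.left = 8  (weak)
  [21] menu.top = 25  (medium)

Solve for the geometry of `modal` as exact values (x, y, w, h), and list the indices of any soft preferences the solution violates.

modal = (x=38, y=92, w=108, h=36)
violated soft preferences: 20

1. modal.x = 38  [search.left = modal.left]
2. modal.w = 108  [search.w = modal.w]
3. modal.y = 92  [modal.top = search.bottom + 13]
4. modal.h = 36  [card.top = modal.bottom + 9]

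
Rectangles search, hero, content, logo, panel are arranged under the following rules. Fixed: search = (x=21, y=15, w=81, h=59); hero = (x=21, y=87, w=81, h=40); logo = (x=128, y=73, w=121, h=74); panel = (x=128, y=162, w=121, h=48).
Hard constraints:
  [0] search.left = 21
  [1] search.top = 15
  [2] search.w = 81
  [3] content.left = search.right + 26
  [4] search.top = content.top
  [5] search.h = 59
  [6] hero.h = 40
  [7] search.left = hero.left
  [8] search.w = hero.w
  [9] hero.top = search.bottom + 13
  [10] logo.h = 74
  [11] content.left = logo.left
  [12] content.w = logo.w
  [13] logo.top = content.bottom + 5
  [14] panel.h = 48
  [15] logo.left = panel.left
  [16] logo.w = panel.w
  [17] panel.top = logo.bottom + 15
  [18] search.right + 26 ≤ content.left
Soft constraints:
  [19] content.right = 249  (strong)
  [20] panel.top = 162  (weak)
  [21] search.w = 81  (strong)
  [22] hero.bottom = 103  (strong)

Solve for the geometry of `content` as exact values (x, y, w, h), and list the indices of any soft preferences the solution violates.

content = (x=128, y=15, w=121, h=53)
violated soft preferences: 22

1. content.x = 128  [content.left = search.right + 26]
2. content.y = 15  [search.top = content.top]
3. content.w = 121  [content.w = logo.w]
4. content.h = 53  [logo.top = content.bottom + 5]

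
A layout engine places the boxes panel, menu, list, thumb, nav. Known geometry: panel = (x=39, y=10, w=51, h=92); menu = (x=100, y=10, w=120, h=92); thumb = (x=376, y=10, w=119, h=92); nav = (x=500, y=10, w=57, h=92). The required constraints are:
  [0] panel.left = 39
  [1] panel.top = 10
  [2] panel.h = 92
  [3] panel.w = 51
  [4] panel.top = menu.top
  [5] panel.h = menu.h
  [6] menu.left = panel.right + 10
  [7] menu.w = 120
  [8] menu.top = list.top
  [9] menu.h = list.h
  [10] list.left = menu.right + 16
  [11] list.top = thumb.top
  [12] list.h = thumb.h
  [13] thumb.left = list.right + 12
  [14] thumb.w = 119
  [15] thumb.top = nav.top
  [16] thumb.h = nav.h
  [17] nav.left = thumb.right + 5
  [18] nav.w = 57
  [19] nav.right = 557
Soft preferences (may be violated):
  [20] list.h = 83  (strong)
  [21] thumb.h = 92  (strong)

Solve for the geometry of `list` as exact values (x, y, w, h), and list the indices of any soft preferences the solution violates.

1. list.y = 10  [menu.top = list.top]
2. list.h = 92  [menu.h = list.h]
3. list.x = 236  [list.left = menu.right + 16]
4. list.w = 128  [thumb.left = list.right + 12]

list = (x=236, y=10, w=128, h=92)
violated soft preferences: 20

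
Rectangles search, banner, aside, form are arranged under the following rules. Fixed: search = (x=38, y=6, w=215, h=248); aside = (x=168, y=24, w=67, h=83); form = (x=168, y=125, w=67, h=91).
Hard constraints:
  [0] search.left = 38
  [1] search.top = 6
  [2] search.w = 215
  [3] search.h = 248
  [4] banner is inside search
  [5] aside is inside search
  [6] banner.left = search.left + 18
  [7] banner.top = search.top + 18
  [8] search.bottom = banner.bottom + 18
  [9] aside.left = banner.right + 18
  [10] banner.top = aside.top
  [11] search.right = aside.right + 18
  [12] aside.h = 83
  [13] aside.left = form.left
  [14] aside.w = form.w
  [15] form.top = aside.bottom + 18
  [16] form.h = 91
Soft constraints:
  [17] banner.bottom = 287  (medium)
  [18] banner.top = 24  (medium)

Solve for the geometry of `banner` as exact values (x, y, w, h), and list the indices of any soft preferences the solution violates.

1. banner.x = 56  [banner.left = search.left + 18]
2. banner.y = 24  [banner.top = search.top + 18]
3. banner.h = 212  [search.bottom = banner.bottom + 18]
4. banner.w = 94  [aside.left = banner.right + 18]

banner = (x=56, y=24, w=94, h=212)
violated soft preferences: 17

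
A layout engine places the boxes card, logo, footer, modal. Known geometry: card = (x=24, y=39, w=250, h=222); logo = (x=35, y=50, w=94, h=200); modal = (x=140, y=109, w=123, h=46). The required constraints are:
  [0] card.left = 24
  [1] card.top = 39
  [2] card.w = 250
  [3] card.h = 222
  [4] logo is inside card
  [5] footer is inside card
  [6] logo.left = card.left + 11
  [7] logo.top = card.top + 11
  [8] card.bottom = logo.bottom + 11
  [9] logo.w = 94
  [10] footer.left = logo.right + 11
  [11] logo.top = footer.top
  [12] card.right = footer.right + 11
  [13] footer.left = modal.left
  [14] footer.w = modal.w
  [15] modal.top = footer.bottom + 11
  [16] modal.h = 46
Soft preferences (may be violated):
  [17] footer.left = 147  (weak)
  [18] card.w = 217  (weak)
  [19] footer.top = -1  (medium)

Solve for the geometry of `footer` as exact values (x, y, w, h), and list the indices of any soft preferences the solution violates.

footer = (x=140, y=50, w=123, h=48)
violated soft preferences: 17, 18, 19

1. footer.x = 140  [footer.left = logo.right + 11]
2. footer.y = 50  [logo.top = footer.top]
3. footer.w = 123  [card.right = footer.right + 11]
4. footer.h = 48  [modal.top = footer.bottom + 11]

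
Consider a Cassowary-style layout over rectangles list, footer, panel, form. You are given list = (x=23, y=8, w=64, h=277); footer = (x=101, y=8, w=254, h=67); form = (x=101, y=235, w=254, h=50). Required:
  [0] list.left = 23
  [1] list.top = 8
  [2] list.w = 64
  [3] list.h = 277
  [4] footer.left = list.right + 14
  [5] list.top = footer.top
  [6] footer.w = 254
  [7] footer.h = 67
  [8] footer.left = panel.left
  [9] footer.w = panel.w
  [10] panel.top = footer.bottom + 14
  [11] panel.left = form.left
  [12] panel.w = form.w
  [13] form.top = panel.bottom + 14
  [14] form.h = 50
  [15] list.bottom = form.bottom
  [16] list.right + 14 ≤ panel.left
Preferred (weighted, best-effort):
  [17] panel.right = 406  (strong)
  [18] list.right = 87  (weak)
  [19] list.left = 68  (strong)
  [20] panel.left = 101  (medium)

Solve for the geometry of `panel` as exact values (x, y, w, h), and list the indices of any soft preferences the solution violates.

panel = (x=101, y=89, w=254, h=132)
violated soft preferences: 17, 19

1. panel.x = 101  [footer.left = panel.left]
2. panel.w = 254  [footer.w = panel.w]
3. panel.y = 89  [panel.top = footer.bottom + 14]
4. panel.h = 132  [form.top = panel.bottom + 14]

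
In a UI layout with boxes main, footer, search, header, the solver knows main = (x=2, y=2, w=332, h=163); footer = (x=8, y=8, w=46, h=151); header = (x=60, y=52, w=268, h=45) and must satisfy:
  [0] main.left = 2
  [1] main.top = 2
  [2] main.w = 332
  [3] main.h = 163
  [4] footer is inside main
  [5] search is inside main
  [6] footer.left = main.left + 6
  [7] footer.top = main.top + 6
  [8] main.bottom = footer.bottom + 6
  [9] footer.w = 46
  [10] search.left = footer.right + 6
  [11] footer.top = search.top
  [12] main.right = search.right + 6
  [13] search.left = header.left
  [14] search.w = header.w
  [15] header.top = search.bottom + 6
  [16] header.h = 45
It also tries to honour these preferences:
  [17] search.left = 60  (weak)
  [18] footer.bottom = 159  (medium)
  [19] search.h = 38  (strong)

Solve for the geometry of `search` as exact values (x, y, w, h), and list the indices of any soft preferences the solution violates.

search = (x=60, y=8, w=268, h=38)
violated soft preferences: none

1. search.x = 60  [search.left = footer.right + 6]
2. search.y = 8  [footer.top = search.top]
3. search.w = 268  [main.right = search.right + 6]
4. search.h = 38  [header.top = search.bottom + 6]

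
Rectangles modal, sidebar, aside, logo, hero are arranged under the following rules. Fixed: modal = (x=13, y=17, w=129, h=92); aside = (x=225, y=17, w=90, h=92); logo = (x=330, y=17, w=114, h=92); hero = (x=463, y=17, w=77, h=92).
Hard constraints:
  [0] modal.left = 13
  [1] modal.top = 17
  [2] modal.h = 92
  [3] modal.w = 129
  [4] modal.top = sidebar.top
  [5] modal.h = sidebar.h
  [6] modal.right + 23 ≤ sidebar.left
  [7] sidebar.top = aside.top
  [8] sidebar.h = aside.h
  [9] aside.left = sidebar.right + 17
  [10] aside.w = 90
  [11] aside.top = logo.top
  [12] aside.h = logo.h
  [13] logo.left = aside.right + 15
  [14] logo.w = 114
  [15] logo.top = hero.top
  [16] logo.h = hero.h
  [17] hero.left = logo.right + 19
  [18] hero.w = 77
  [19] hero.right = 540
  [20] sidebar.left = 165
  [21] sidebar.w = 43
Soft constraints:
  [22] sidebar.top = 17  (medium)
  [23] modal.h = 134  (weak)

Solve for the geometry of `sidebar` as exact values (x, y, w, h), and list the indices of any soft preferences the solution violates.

sidebar = (x=165, y=17, w=43, h=92)
violated soft preferences: 23

1. sidebar.y = 17  [modal.top = sidebar.top]
2. sidebar.h = 92  [modal.h = sidebar.h]
3. sidebar.x = 165  [sidebar.left = 165]
4. sidebar.w = 43  [sidebar.w = 43]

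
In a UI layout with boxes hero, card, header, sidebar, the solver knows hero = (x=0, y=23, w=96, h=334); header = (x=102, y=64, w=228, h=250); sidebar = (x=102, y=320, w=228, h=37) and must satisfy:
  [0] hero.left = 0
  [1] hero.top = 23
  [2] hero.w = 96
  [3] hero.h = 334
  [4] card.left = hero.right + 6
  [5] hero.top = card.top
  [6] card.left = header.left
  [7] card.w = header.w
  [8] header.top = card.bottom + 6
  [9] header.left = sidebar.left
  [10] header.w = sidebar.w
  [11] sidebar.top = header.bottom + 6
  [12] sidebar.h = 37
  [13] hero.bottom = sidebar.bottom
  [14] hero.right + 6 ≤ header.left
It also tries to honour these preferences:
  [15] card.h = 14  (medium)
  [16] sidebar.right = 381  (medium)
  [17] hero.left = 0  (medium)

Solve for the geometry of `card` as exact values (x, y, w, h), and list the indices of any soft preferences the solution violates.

1. card.x = 102  [card.left = hero.right + 6]
2. card.y = 23  [hero.top = card.top]
3. card.w = 228  [card.w = header.w]
4. card.h = 35  [header.top = card.bottom + 6]

card = (x=102, y=23, w=228, h=35)
violated soft preferences: 15, 16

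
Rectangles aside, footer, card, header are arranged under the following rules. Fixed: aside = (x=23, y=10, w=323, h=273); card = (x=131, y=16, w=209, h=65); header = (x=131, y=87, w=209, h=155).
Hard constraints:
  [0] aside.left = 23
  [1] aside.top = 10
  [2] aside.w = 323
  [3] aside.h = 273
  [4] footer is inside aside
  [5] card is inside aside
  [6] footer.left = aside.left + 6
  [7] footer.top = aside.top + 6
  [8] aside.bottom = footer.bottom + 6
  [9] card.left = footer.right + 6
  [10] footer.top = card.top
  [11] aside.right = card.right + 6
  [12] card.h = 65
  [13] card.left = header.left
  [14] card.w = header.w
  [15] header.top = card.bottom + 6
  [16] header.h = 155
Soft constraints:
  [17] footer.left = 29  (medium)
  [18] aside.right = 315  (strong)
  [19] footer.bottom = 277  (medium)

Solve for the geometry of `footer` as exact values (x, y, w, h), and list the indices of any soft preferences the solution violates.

footer = (x=29, y=16, w=96, h=261)
violated soft preferences: 18

1. footer.x = 29  [footer.left = aside.left + 6]
2. footer.y = 16  [footer.top = aside.top + 6]
3. footer.h = 261  [aside.bottom = footer.bottom + 6]
4. footer.w = 96  [card.left = footer.right + 6]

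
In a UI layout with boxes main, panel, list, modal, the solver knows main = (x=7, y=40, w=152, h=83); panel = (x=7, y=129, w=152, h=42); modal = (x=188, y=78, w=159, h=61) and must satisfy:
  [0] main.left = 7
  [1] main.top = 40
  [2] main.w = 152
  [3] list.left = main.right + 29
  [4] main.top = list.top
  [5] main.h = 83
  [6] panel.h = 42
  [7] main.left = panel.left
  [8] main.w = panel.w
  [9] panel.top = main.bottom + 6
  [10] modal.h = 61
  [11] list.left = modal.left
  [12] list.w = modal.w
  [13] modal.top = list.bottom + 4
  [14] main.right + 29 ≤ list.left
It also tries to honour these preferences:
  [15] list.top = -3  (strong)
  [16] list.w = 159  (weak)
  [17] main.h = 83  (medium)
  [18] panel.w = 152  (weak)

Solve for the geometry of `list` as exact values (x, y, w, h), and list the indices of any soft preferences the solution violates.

1. list.x = 188  [list.left = main.right + 29]
2. list.y = 40  [main.top = list.top]
3. list.w = 159  [list.w = modal.w]
4. list.h = 34  [modal.top = list.bottom + 4]

list = (x=188, y=40, w=159, h=34)
violated soft preferences: 15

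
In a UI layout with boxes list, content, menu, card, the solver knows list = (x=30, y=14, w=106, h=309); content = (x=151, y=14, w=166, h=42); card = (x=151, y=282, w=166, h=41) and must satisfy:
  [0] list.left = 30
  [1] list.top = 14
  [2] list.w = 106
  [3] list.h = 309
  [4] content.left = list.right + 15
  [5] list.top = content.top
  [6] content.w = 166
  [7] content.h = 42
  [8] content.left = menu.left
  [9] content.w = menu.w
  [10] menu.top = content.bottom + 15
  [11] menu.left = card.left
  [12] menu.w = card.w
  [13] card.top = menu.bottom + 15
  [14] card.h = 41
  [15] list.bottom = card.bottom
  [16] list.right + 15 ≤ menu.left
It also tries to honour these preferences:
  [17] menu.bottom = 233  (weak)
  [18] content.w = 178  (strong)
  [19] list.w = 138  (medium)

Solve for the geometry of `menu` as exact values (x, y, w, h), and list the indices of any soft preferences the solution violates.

1. menu.x = 151  [content.left = menu.left]
2. menu.w = 166  [content.w = menu.w]
3. menu.y = 71  [menu.top = content.bottom + 15]
4. menu.h = 196  [card.top = menu.bottom + 15]

menu = (x=151, y=71, w=166, h=196)
violated soft preferences: 17, 18, 19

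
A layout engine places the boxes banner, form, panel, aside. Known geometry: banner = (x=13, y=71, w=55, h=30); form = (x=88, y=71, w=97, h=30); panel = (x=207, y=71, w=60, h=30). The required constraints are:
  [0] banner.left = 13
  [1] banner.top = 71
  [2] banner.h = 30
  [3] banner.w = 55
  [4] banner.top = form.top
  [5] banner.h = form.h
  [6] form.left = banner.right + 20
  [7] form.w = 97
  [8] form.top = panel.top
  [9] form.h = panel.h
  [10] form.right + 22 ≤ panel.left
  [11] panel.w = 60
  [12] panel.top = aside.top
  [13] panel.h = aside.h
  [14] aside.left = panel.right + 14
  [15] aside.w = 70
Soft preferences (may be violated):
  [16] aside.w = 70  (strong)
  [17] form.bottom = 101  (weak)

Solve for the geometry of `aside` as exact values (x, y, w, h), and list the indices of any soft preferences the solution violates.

aside = (x=281, y=71, w=70, h=30)
violated soft preferences: none

1. aside.y = 71  [panel.top = aside.top]
2. aside.h = 30  [panel.h = aside.h]
3. aside.x = 281  [aside.left = panel.right + 14]
4. aside.w = 70  [aside.w = 70]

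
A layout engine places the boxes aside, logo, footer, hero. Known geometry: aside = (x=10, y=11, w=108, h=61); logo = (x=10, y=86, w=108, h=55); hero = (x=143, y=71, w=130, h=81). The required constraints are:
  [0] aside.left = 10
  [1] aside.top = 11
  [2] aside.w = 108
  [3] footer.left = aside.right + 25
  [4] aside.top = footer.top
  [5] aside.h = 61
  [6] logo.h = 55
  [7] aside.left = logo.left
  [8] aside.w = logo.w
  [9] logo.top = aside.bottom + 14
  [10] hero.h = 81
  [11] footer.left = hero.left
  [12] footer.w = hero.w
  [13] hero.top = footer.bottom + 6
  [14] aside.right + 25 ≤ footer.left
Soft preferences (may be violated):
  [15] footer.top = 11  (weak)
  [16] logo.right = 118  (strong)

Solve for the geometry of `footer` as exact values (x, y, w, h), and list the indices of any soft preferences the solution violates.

footer = (x=143, y=11, w=130, h=54)
violated soft preferences: none

1. footer.x = 143  [footer.left = aside.right + 25]
2. footer.y = 11  [aside.top = footer.top]
3. footer.w = 130  [footer.w = hero.w]
4. footer.h = 54  [hero.top = footer.bottom + 6]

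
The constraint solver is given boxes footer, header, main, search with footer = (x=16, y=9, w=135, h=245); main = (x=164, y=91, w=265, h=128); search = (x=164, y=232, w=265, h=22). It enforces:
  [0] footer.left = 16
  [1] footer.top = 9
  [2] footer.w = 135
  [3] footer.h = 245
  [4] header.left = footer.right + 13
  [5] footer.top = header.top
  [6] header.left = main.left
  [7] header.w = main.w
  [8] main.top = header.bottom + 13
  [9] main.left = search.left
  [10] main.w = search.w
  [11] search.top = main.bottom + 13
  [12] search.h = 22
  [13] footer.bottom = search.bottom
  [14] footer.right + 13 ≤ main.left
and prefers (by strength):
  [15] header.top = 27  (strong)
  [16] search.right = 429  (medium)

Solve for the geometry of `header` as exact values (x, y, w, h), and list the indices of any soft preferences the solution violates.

header = (x=164, y=9, w=265, h=69)
violated soft preferences: 15

1. header.x = 164  [header.left = footer.right + 13]
2. header.y = 9  [footer.top = header.top]
3. header.w = 265  [header.w = main.w]
4. header.h = 69  [main.top = header.bottom + 13]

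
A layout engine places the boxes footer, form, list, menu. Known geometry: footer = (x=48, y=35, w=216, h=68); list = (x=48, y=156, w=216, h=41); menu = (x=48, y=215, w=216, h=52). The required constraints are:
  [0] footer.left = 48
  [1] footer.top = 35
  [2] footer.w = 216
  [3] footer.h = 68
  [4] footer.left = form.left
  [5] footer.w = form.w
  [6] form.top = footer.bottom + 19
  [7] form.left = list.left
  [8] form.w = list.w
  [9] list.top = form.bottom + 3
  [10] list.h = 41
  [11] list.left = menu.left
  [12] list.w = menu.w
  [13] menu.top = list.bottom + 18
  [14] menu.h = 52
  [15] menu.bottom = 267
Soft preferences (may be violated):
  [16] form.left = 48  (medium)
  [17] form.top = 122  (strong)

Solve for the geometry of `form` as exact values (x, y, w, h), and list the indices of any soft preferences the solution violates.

1. form.x = 48  [footer.left = form.left]
2. form.w = 216  [footer.w = form.w]
3. form.y = 122  [form.top = footer.bottom + 19]
4. form.h = 31  [list.top = form.bottom + 3]

form = (x=48, y=122, w=216, h=31)
violated soft preferences: none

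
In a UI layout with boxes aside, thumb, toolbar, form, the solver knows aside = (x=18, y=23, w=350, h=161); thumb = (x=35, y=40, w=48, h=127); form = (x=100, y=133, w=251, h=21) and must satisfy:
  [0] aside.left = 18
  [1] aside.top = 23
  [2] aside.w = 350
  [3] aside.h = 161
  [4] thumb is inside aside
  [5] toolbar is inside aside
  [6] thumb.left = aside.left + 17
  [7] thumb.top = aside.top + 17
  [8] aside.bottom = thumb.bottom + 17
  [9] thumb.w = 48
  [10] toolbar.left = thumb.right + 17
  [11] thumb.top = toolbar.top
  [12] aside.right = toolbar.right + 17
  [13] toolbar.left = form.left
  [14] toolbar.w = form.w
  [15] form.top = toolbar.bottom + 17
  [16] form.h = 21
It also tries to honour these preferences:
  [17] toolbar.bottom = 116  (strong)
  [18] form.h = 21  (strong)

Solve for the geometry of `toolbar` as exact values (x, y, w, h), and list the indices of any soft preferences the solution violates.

toolbar = (x=100, y=40, w=251, h=76)
violated soft preferences: none

1. toolbar.x = 100  [toolbar.left = thumb.right + 17]
2. toolbar.y = 40  [thumb.top = toolbar.top]
3. toolbar.w = 251  [aside.right = toolbar.right + 17]
4. toolbar.h = 76  [form.top = toolbar.bottom + 17]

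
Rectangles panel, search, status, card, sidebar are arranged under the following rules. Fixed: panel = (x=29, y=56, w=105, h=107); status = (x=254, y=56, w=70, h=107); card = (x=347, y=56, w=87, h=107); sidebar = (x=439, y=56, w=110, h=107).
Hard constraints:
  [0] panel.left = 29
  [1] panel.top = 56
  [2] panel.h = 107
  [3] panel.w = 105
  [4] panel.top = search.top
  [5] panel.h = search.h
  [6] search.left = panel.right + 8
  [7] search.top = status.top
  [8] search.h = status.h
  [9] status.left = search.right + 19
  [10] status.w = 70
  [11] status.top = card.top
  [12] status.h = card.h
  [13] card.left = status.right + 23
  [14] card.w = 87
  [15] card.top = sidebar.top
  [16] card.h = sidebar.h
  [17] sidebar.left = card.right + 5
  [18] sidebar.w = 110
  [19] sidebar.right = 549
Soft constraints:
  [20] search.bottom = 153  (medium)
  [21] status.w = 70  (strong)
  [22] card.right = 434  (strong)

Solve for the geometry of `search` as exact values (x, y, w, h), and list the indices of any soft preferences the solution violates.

search = (x=142, y=56, w=93, h=107)
violated soft preferences: 20

1. search.y = 56  [panel.top = search.top]
2. search.h = 107  [panel.h = search.h]
3. search.x = 142  [search.left = panel.right + 8]
4. search.w = 93  [status.left = search.right + 19]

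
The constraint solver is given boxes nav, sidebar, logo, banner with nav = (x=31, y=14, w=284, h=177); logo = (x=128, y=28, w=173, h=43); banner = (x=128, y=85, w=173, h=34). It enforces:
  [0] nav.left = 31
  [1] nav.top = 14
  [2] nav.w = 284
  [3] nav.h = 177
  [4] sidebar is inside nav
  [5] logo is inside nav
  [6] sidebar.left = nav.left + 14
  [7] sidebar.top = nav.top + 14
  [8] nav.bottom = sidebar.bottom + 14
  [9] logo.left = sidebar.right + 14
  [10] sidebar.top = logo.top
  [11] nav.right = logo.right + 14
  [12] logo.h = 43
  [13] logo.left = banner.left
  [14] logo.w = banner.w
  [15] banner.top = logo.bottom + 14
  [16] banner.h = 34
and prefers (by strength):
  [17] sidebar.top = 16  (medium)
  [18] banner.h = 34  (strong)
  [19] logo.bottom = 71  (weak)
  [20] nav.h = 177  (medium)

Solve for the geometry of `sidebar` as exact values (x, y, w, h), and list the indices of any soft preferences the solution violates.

sidebar = (x=45, y=28, w=69, h=149)
violated soft preferences: 17

1. sidebar.x = 45  [sidebar.left = nav.left + 14]
2. sidebar.y = 28  [sidebar.top = nav.top + 14]
3. sidebar.h = 149  [nav.bottom = sidebar.bottom + 14]
4. sidebar.w = 69  [logo.left = sidebar.right + 14]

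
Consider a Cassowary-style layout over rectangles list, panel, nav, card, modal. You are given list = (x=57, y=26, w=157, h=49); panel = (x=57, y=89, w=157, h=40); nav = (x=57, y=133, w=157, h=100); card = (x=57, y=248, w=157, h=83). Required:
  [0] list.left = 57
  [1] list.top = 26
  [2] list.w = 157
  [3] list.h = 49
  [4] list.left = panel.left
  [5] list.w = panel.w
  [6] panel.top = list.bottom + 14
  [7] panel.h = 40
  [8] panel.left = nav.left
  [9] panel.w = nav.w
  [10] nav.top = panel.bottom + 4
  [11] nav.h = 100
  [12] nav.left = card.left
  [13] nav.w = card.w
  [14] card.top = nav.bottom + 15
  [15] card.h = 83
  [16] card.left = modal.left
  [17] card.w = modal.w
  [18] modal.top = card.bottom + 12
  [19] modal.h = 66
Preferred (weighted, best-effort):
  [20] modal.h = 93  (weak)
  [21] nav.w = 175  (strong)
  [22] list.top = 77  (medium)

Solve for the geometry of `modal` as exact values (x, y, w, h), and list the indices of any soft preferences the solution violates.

1. modal.x = 57  [card.left = modal.left]
2. modal.w = 157  [card.w = modal.w]
3. modal.y = 343  [modal.top = card.bottom + 12]
4. modal.h = 66  [modal.h = 66]

modal = (x=57, y=343, w=157, h=66)
violated soft preferences: 20, 21, 22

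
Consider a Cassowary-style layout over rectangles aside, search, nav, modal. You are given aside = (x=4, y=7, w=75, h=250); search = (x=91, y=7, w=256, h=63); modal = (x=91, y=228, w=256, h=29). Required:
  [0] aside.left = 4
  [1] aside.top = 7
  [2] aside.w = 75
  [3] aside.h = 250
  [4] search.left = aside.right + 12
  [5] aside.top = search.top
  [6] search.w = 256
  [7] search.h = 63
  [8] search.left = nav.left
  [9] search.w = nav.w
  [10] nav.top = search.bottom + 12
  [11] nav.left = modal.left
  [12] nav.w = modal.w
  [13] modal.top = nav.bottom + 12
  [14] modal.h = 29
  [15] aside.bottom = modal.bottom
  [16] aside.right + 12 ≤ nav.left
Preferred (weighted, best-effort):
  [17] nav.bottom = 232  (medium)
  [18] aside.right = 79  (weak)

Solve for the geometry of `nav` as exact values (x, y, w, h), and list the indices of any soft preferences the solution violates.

nav = (x=91, y=82, w=256, h=134)
violated soft preferences: 17

1. nav.x = 91  [search.left = nav.left]
2. nav.w = 256  [search.w = nav.w]
3. nav.y = 82  [nav.top = search.bottom + 12]
4. nav.h = 134  [modal.top = nav.bottom + 12]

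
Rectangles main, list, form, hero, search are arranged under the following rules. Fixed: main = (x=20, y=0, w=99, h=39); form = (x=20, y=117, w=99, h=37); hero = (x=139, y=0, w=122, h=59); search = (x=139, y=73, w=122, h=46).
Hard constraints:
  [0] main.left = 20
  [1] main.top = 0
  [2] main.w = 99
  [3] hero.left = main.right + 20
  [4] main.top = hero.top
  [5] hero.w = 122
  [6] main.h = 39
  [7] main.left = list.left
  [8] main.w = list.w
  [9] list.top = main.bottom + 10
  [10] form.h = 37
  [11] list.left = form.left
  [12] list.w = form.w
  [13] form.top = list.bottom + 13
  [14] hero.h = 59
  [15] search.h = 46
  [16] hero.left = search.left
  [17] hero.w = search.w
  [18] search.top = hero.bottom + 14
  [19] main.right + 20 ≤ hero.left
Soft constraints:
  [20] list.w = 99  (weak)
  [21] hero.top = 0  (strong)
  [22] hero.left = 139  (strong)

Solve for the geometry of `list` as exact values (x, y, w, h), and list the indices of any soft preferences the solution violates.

list = (x=20, y=49, w=99, h=55)
violated soft preferences: none

1. list.x = 20  [main.left = list.left]
2. list.w = 99  [main.w = list.w]
3. list.y = 49  [list.top = main.bottom + 10]
4. list.h = 55  [form.top = list.bottom + 13]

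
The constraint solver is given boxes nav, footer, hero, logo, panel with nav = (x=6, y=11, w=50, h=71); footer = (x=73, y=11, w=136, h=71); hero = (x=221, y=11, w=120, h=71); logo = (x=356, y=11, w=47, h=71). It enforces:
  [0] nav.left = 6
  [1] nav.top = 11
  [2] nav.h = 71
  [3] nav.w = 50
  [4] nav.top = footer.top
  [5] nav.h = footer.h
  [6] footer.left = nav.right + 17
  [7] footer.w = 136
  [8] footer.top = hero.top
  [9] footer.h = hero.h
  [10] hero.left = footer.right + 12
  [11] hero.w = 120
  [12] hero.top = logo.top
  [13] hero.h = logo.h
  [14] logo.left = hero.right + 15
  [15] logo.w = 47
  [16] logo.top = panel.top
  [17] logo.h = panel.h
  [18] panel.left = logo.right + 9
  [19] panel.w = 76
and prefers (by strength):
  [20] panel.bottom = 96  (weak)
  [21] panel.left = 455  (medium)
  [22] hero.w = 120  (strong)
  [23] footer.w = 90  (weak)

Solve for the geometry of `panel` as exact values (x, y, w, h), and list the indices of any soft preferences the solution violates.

1. panel.y = 11  [logo.top = panel.top]
2. panel.h = 71  [logo.h = panel.h]
3. panel.x = 412  [panel.left = logo.right + 9]
4. panel.w = 76  [panel.w = 76]

panel = (x=412, y=11, w=76, h=71)
violated soft preferences: 20, 21, 23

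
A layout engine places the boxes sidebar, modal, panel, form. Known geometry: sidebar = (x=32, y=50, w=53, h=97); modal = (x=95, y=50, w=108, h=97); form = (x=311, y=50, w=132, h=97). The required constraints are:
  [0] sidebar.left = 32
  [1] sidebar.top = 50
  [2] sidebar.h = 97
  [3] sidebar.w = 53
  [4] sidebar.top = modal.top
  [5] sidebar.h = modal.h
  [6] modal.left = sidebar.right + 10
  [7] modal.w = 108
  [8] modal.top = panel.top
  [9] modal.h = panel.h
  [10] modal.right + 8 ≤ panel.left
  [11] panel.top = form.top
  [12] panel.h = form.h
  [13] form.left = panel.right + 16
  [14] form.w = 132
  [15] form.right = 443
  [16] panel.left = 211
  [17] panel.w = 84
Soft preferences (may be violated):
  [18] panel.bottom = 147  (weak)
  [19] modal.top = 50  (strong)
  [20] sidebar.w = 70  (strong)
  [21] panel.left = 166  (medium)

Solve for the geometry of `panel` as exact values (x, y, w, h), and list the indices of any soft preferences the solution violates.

panel = (x=211, y=50, w=84, h=97)
violated soft preferences: 20, 21

1. panel.y = 50  [modal.top = panel.top]
2. panel.h = 97  [modal.h = panel.h]
3. panel.x = 211  [panel.left = 211]
4. panel.w = 84  [panel.w = 84]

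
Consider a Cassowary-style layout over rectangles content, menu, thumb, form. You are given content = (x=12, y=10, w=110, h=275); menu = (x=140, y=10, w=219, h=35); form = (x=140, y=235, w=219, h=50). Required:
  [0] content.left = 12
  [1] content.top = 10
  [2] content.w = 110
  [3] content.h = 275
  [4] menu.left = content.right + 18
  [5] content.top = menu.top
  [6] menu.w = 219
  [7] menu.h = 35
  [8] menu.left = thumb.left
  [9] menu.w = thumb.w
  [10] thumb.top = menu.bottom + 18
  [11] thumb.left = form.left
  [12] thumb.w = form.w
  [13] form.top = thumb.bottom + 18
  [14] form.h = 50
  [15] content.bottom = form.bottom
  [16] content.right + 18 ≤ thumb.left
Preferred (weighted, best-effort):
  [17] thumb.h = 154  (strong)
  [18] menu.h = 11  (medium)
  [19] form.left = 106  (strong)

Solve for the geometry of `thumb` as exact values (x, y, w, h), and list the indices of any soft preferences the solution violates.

1. thumb.x = 140  [menu.left = thumb.left]
2. thumb.w = 219  [menu.w = thumb.w]
3. thumb.y = 63  [thumb.top = menu.bottom + 18]
4. thumb.h = 154  [form.top = thumb.bottom + 18]

thumb = (x=140, y=63, w=219, h=154)
violated soft preferences: 18, 19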